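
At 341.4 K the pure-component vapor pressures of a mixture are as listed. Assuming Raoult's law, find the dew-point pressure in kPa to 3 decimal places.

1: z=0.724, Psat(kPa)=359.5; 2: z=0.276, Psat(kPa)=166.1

At the dew point ψ → 1, so Σzᵢ/Kᵢ = 1 with Kᵢ = Pᵢˢᵃᵗ/P ⇒ 1/P = Σzᵢ/Pᵢˢᵃᵗ.
1/P = 0.724/359.5 + 0.276/166.1 = 0.003676 ⇒ P = 272.068 kPa

Pdew = 272.068 kPa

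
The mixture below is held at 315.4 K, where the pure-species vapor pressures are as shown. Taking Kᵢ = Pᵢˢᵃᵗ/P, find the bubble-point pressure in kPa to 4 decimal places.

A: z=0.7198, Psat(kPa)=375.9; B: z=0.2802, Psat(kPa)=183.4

At the bubble point ψ → 0, so ΣzᵢKᵢ = 1 with Kᵢ = Pᵢˢᵃᵗ/P ⇒ P = ΣzᵢPᵢˢᵃᵗ.
P = 0.7198·375.9 + 0.2802·183.4 = 321.9615 kPa

Pbub = 321.9615 kPa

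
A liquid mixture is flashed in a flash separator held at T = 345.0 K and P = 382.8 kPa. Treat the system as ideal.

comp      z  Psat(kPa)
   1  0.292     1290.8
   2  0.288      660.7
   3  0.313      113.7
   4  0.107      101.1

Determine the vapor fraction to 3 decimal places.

Raoult's law: Kᵢ = Pᵢˢᵃᵗ/P = Pᵢˢᵃᵗ/382.8.
  K_1 = 1290.8/382.8 = 3.37200, K_2 = 660.7/382.8 = 1.72597, K_3 = 113.7/382.8 = 0.29702, K_4 = 101.1/382.8 = 0.26411
Newton–Raphson from ψ = 0.38:
  ψ = 0.380: g = 0.1186, g' = -0.947 → ψ = 0.505
  ψ = 0.505: g = 0.0015, g' = -0.940 → ψ = 0.507
Converged at ψ = 0.507.

ψ = 0.507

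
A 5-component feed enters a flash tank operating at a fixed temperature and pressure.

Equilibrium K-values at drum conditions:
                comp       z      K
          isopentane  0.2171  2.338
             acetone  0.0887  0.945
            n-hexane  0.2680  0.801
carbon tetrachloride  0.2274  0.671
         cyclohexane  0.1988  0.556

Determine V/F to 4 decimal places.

Newton iteration, V/F⁰ = 0.5:
  V/F = 0.5000: g = -0.09320, g' = -0.2529 → V/F = 0.1315
  V/F = 0.1315: g = 0.01540, g' = -0.3636 → V/F = 0.1739
  V/F = 0.1739: g = 0.00049, g' = -0.3412 → V/F = 0.1753
Converged at V/F = 0.1753.

V/F = 0.1753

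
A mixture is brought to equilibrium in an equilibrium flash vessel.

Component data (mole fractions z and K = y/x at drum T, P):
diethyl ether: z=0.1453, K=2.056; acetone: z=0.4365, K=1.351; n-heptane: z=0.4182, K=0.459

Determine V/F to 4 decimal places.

Rachford–Rice: g(V/F) = Σ zᵢ(Kᵢ−1)/(1+V/F(Kᵢ−1)) = 0.
Feasibility: ΣzᵢKᵢ = 1.0804, Σzᵢ/Kᵢ = 1.3049 — both > 1, two phases present.
Newton iteration, V/F⁰ = 0.54:
  V/F = 0.5400: g = -0.09311, g' = -0.3480 → V/F = 0.2725
  V/F = 0.2725: g = -0.00637, g' = -0.3109 → V/F = 0.2520
Converged at V/F = 0.2520.

V/F = 0.2520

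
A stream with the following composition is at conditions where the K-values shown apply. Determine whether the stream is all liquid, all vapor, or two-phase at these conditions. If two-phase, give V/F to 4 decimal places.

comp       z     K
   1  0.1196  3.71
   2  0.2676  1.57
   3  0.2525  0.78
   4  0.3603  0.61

ΣzᵢKᵢ = 1.2806; Σzᵢ/Kᵢ = 1.1171.
Both exceed 1, so a two-phase solution exists.
Let ψ = V/F and solve Σ zᵢ(Kᵢ−1)/(1+ψ(Kᵢ−1)) = 0.
Iterate (Newton) starting at ψ = 0.38:
  ψ = 0.3800: g = 0.05947, g' = -0.3620 → ψ = 0.5443
  ψ = 0.5443: g = 0.00588, g' = -0.2981 → ψ = 0.5640
  ψ = 0.5640: g = 0.00005, g' = -0.2932 → ψ = 0.5642
Converged at ψ = 0.5642.

two-phase, V/F = 0.5642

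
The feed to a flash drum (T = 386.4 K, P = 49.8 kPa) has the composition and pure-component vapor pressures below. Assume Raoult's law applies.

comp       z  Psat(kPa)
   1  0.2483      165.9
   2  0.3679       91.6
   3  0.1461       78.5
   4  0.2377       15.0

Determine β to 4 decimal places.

β = 0.8720

Raoult's law: Kᵢ = Pᵢˢᵃᵗ/P = Pᵢˢᵃᵗ/49.8.
  K_1 = 165.9/49.8 = 3.331325, K_2 = 91.6/49.8 = 1.839357, K_3 = 78.5/49.8 = 1.576305, K_4 = 15.0/49.8 = 0.301205
Newton iteration, β⁰ = 0.54:
  β = 0.5400: g = 0.26619, g' = -0.7148 → β = 0.9124
  β = 0.9124: g = -0.04314, g' = -1.1257 → β = 0.8741
  β = 0.8741: g = -0.00210, g' = -1.0202 → β = 0.8720
Converged at β = 0.8720.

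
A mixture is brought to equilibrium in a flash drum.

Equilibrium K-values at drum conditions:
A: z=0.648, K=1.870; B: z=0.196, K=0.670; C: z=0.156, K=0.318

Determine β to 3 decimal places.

Rachford–Rice: g(β) = Σ zᵢ(Kᵢ−1)/(1+β(Kᵢ−1)) = 0.
g(0) = ΣzᵢKᵢ − 1 = 0.393 and g(1) = 1 − Σzᵢ/Kᵢ = -0.130, so a root lies in (0, 1).
Newton–Raphson from β = 0.5:
  β = 0.500: g = 0.1540, g' = -0.436 → β = 0.853
  β = 0.853: g = -0.0209, g' = -0.618 → β = 0.819
  β = 0.819: g = -0.0007, g' = -0.580 → β = 0.818
Converged at β = 0.818.

β = 0.818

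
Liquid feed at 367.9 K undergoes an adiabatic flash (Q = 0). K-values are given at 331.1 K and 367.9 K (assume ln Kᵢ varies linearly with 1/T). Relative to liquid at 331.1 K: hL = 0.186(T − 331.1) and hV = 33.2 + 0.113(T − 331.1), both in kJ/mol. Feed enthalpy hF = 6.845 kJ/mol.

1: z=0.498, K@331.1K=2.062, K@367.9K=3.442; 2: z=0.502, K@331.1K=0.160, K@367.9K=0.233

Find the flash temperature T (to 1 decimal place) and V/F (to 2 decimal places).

T = 335.6 K, V/F = 0.18

Adiabatic flash: solve Rachford–Rice at each trial T, then check hF = ψ·hV(T) + (1−ψ)·hL(T).
  T = 331.1 K: K = (2.062, 0.160), RR gives ψ = 0.120, H_out = 3.989 kJ/mol
  T = 367.9 K: K = (3.442, 0.233), RR gives ψ = 0.444, H_out = 20.384 kJ/mol
  T = 349.5 K: K = (2.700, 0.195), RR gives ψ = 0.323, H_out = 13.724 kJ/mol
  T = 340.3 K: K = (2.368, 0.177), RR gives ψ = 0.238, H_out = 9.463 kJ/mol
  T = 335.7 K: K = (2.212, 0.168), RR gives ψ = 0.185, H_out = 6.925 kJ/mol
  T = 333.4 K: K = (2.136, 0.164), RR gives ψ = 0.154, H_out = 5.515 kJ/mol
Linear interpolation between T = 333.4 (H_out = 5.515) and T = 335.7 (H_out = 6.925) on hF = 6.845 gives T ≈ 335.6 K, at which ψ = 0.18.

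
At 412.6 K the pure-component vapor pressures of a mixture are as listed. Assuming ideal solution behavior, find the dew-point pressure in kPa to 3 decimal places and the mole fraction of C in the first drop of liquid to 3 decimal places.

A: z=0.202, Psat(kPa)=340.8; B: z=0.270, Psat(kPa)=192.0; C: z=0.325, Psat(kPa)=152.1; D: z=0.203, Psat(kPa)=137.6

At the dew point ψ → 1, so Σzᵢ/Kᵢ = 1 with Kᵢ = Pᵢˢᵃᵗ/P ⇒ 1/P = Σzᵢ/Pᵢˢᵃᵗ.
1/P = 0.202/340.8 + 0.270/192.0 + 0.325/152.1 + 0.203/137.6 = 0.005611 ⇒ P = 178.221 kPa
xᵢ = zᵢP/Pᵢˢᵃᵗ ⇒ x_C = 0.325·178.221/152.1 = 0.381

Pdew = 178.221 kPa, x_C = 0.381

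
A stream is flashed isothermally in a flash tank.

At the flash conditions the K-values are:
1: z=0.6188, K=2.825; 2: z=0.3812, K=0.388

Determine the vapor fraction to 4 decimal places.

ψ = 0.8022

Let ψ = V/F and solve Σ zᵢ(Kᵢ−1)/(1+ψ(Kᵢ−1)) = 0.
g(0) = ΣzᵢKᵢ − 1 = 0.8960 and g(1) = 1 − Σzᵢ/Kᵢ = -0.2015, so a root lies in (0, 1).
Iterate (Newton) starting at ψ = 0.5:
  ψ = 0.5000: g = 0.25433, g' = -0.8599 → ψ = 0.7958
  ψ = 0.7958: g = 0.00575, g' = -0.8853 → ψ = 0.8023
  ψ = 0.8023: g = -0.00002, g' = -0.8905 → ψ = 0.8022
Converged at ψ = 0.8022.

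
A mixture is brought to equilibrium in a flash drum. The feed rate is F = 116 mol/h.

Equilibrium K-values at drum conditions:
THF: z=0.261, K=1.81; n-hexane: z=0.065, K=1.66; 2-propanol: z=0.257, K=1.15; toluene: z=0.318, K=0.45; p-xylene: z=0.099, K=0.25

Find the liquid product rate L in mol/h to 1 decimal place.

Rachford–Rice: g(β) = Σ zᵢ(Kᵢ−1)/(1+β(Kᵢ−1)) = 0.
Feasibility: ΣzᵢKᵢ = 1.044, Σzᵢ/Kᵢ = 1.510 — both > 1, two phases present.
Newton–Raphson from β = 0.5:
  β = 0.500: g = -0.1415, g' = -0.433 → β = 0.174
  β = 0.174: g = -0.0173, g' = -0.351 → β = 0.124
Converged at β = 0.124.
Then V = β·F = 0.1241·116 = 14.4 mol/h and L = F − V = 101.6 mol/h.

L = 101.6 mol/h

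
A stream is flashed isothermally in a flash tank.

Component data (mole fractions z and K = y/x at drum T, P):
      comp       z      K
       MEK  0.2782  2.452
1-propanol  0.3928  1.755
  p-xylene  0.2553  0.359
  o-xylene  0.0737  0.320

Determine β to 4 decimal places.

Rachford–Rice: g(β) = Σ zᵢ(Kᵢ−1)/(1+β(Kᵢ−1)) = 0.
Check two-phase: ΣzᵢKᵢ = 1.4867 > 1 and Σzᵢ/Kᵢ = 1.2787 > 1, so g(0) = 0.4867 > 0 and g(1) = -0.2787 < 0.
Newton–Raphson from β = 0.41:
  β = 0.4100: g = 0.18819, g' = -0.6196 → β = 0.7137
  β = 0.7137: g = -0.00796, g' = -0.7211 → β = 0.7027
  β = 0.7027: g = -0.00005, g' = -0.7116 → β = 0.7026
Converged at β = 0.7026.

β = 0.7026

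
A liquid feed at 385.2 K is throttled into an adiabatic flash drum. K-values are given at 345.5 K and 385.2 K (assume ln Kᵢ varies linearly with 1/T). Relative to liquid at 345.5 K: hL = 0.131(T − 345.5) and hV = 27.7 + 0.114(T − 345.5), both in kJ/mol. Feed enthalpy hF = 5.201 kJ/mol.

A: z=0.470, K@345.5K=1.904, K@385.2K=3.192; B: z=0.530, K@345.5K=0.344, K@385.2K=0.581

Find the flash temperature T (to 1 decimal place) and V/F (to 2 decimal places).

T = 347.6 K, V/F = 0.18

Adiabatic flash: solve Rachford–Rice at each trial T, then check hF = ψ·hV(T) + (1−ψ)·hL(T).
  T = 345.5 K: K = (1.904, 0.344), RR gives ψ = 0.130, H_out = 3.606 kJ/mol
  T = 385.2 K: K = (3.192, 0.581), RR gives ψ = 0.880, H_out = 28.981 kJ/mol
  T = 365.4 K: K = (2.502, 0.454), RR gives ψ = 0.508, H_out = 16.494 kJ/mol
  T = 355.4 K: K = (2.189, 0.396), RR gives ψ = 0.333, H_out = 10.464 kJ/mol
  T = 350.4 K: K = (2.042, 0.369), RR gives ψ = 0.237, H_out = 7.181 kJ/mol
  T = 347.9 K: K = (1.971, 0.356), RR gives ψ = 0.184, H_out = 5.412 kJ/mol
Linear interpolation between T = 345.5 (H_out = 3.606) and T = 347.9 (H_out = 5.412) on hF = 5.201 gives T ≈ 347.6 K, at which ψ = 0.18.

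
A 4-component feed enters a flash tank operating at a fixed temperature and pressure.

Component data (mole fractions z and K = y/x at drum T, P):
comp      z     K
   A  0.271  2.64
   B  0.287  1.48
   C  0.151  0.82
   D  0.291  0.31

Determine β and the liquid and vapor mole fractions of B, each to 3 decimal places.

β = 0.532, x_B = 0.229, y_B = 0.338

Material balance + equilibrium reduce to Σ zᵢ(Kᵢ−1)/(1+β(Kᵢ−1)) = 0.
Check two-phase: ΣzᵢKᵢ = 1.354 > 1 and Σzᵢ/Kᵢ = 1.419 > 1, so g(0) = 0.354 > 0 and g(1) = -0.419 < 0.
Newton iteration, β⁰ = 0.46:
  β = 0.460: g = 0.0424, g' = -0.584 → β = 0.533
  β = 0.533: g = -0.0005, g' = -0.602 → β = 0.532
Converged at β = 0.532.
Compositions from xᵢ = zᵢ/(1+β(Kᵢ−1)), yᵢ = Kᵢxᵢ:
  A: x = 0.145, y = 0.382
  B: x = 0.229, y = 0.338
  C: x = 0.167, y = 0.137
  D: x = 0.460, y = 0.142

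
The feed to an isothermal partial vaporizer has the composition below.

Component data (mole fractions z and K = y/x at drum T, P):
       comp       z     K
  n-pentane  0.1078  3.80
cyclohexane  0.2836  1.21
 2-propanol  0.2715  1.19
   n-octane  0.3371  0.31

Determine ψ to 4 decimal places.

Material balance + equilibrium reduce to Σ zᵢ(Kᵢ−1)/(1+ψ(Kᵢ−1)) = 0.
Feasibility: ΣzᵢKᵢ = 1.1804, Σzᵢ/Kᵢ = 1.5783 — both > 1, two phases present.
Newton iteration, ψ⁰ = 0.38:
  ψ = 0.3800: g = -0.06575, g' = -0.5125 → ψ = 0.2517
  ψ = 0.2517: g = 0.00137, g' = -0.5461 → ψ = 0.2542
Converged at ψ = 0.2542.

ψ = 0.2542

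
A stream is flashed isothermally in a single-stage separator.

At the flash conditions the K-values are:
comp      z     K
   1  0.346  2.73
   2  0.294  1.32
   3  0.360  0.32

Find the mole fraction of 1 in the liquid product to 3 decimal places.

Material balance + equilibrium reduce to Σ zᵢ(Kᵢ−1)/(1+V/F(Kᵢ−1)) = 0.
Check two-phase: ΣzᵢKᵢ = 1.448 > 1 and Σzᵢ/Kᵢ = 1.474 > 1, so g(0) = 0.448 > 0 and g(1) = -0.474 < 0.
Iterate (Newton) starting at V/F = 0.5:
  V/F = 0.500: g = 0.0311, g' = -0.702 → V/F = 0.544
Converged at V/F = 0.544.
Compositions from xᵢ = zᵢ/(1+V/F(Kᵢ−1)), yᵢ = Kᵢxᵢ:
  1: x = 0.178, y = 0.487
  2: x = 0.250, y = 0.331
  3: x = 0.571, y = 0.183

x_1 = 0.178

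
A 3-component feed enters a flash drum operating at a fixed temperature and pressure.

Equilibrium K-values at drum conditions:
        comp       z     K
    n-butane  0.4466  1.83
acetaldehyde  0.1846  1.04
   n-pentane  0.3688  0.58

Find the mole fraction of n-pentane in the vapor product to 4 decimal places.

Newton iteration, β⁰ = 0.5:
  β = 0.5000: g = 0.07313, g' = -0.2582 → β = 0.7833
  β = 0.7833: g = 0.00097, g' = -0.2577 → β = 0.7870
Converged at β = 0.7870.
Compositions from xᵢ = zᵢ/(1+β(Kᵢ−1)), yᵢ = Kᵢxᵢ:
  n-butane: x = 0.2701, y = 0.4944
  acetaldehyde: x = 0.1790, y = 0.1861
  n-pentane: x = 0.5509, y = 0.3195

y_n-pentane = 0.3195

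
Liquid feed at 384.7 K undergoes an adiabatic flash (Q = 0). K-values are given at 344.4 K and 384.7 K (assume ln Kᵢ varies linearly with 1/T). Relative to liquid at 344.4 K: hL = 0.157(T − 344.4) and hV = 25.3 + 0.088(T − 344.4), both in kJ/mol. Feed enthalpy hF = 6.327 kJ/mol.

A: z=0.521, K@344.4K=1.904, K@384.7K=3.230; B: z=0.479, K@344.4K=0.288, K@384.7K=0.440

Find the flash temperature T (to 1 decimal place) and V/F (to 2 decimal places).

T = 346.4 K, V/F = 0.24

Adiabatic flash: solve Rachford–Rice at each trial T, then check hF = ψ·hV(T) + (1−ψ)·hL(T).
  T = 344.4 K: K = (1.904, 0.288), RR gives ψ = 0.202, H_out = 5.107 kJ/mol
  T = 384.7 K: K = (3.230, 0.440), RR gives ψ = 0.716, H_out = 22.441 kJ/mol
  T = 364.5 K: K = (2.515, 0.360), RR gives ψ = 0.498, H_out = 15.060 kJ/mol
  T = 354.4 K: K = (2.195, 0.323), RR gives ψ = 0.369, H_out = 10.642 kJ/mol
  T = 349.4 K: K = (2.047, 0.305), RR gives ψ = 0.292, H_out = 8.075 kJ/mol
  T = 346.9 K: K = (1.975, 0.297), RR gives ψ = 0.249, H_out = 6.651 kJ/mol
  T = 345.6 K: K = (1.938, 0.292), RR gives ψ = 0.225, H_out = 5.865 kJ/mol
Linear interpolation between T = 345.6 (H_out = 5.865) and T = 346.9 (H_out = 6.651) on hF = 6.327 gives T ≈ 346.4 K, at which ψ = 0.24.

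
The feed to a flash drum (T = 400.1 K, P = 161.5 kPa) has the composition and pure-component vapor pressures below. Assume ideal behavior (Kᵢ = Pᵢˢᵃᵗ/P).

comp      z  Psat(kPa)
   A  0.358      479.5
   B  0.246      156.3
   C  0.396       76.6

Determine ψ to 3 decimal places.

ψ = 0.621

Raoult's law: Kᵢ = Pᵢˢᵃᵗ/P = Pᵢˢᵃᵗ/161.5.
  K_A = 479.5/161.5 = 2.96904, K_B = 156.3/161.5 = 0.96780, K_C = 76.6/161.5 = 0.47430
Rachford–Rice: g(ψ) = Σ zᵢ(Kᵢ−1)/(1+ψ(Kᵢ−1)) = 0.
g(0) = ΣzᵢKᵢ − 1 = 0.489 and g(1) = 1 − Σzᵢ/Kᵢ = -0.210, so a root lies in (0, 1).
Newton iteration, ψ⁰ = 0.41:
  ψ = 0.410: g = 0.1166, g' = -0.603 → ψ = 0.603
  ψ = 0.603: g = 0.0092, g' = -0.525 → ψ = 0.621
Converged at ψ = 0.621.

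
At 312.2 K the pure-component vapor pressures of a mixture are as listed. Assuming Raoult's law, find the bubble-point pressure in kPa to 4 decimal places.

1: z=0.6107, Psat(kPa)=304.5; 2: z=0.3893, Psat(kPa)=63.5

Pbub = 210.6787 kPa

At the bubble point ψ → 0, so ΣzᵢKᵢ = 1 with Kᵢ = Pᵢˢᵃᵗ/P ⇒ P = ΣzᵢPᵢˢᵃᵗ.
P = 0.6107·304.5 + 0.3893·63.5 = 210.6787 kPa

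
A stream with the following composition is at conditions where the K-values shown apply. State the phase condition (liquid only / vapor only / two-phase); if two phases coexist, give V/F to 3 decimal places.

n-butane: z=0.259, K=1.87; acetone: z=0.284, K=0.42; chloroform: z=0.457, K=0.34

ΣzᵢKᵢ = 0.759; Σzᵢ/Kᵢ = 2.159.
Since ΣzᵢKᵢ < 1 the mixture is below its bubble point — single liquid phase.

liquid only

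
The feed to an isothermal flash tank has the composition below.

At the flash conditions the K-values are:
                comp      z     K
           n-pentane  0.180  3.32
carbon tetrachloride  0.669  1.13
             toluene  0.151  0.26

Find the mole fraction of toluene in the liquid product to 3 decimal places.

Rachford–Rice: g(ψ) = Σ zᵢ(Kᵢ−1)/(1+ψ(Kᵢ−1)) = 0.
g(0) = ΣzᵢKᵢ − 1 = 0.393 and g(1) = 1 − Σzᵢ/Kᵢ = -0.227, so a root lies in (0, 1).
Newton–Raphson from ψ = 0.5:
  ψ = 0.500: g = 0.0976, g' = -0.426 → ψ = 0.729
  ψ = 0.729: g = -0.0081, g' = -0.533 → ψ = 0.714
Converged at ψ = 0.714.
Compositions from xᵢ = zᵢ/(1+ψ(Kᵢ−1)), yᵢ = Kᵢxᵢ:
  n-pentane: x = 0.068, y = 0.225
  carbon tetrachloride: x = 0.612, y = 0.692
  toluene: x = 0.320, y = 0.083

x_toluene = 0.320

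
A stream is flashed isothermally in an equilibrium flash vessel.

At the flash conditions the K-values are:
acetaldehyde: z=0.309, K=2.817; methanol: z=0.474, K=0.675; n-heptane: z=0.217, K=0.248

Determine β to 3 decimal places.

Let β = V/F and solve Σ zᵢ(Kᵢ−1)/(1+β(Kᵢ−1)) = 0.
Check two-phase: ΣzᵢKᵢ = 1.244 > 1 and Σzᵢ/Kᵢ = 1.687 > 1, so g(0) = 0.244 > 0 and g(1) = -0.687 < 0.
Newton iteration, β⁰ = 0.45:
  β = 0.450: g = -0.1182, g' = -0.658 → β = 0.270
  β = 0.270: g = 0.0028, g' = -0.712 → β = 0.274
Converged at β = 0.274.

β = 0.274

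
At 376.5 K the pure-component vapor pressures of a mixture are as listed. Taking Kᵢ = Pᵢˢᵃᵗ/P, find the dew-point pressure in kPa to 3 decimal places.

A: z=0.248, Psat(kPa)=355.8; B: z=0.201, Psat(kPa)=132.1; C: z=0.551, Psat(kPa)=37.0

At the dew point ψ → 1, so Σzᵢ/Kᵢ = 1 with Kᵢ = Pᵢˢᵃᵗ/P ⇒ 1/P = Σzᵢ/Pᵢˢᵃᵗ.
1/P = 0.248/355.8 + 0.201/132.1 + 0.551/37.0 = 0.017110 ⇒ P = 58.444 kPa

Pdew = 58.444 kPa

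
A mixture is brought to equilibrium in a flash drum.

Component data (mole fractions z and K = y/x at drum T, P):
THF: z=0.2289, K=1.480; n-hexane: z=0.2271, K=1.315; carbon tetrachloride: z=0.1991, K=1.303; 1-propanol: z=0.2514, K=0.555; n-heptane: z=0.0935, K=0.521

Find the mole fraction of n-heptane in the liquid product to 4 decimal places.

x_n-heptane = 0.1230

Rachford–Rice: g(ψ) = Σ zᵢ(Kᵢ−1)/(1+ψ(Kᵢ−1)) = 0.
g(0) = ΣzᵢKᵢ − 1 = 0.0851 and g(1) = 1 − Σzᵢ/Kᵢ = -0.1126, so a root lies in (0, 1).
Newton–Raphson from ψ = 0.34:
  ψ = 0.3400: g = 0.02845, g' = -0.1721 → ψ = 0.5053
  ψ = 0.5053: g = -0.00096, g' = -0.1849 → ψ = 0.5001
Converged at ψ = 0.5001.
Compositions from xᵢ = zᵢ/(1+ψ(Kᵢ−1)), yᵢ = Kᵢxᵢ:
  THF: x = 0.1846, y = 0.2732
  n-hexane: x = 0.1962, y = 0.2580
  carbon tetrachloride: x = 0.1729, y = 0.2253
  1-propanol: x = 0.3234, y = 0.1795
  n-heptane: x = 0.1230, y = 0.0641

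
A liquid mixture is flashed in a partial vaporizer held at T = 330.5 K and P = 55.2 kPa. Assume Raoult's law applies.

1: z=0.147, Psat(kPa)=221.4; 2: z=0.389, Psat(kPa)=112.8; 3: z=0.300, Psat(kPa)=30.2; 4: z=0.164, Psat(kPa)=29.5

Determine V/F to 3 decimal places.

V/F = 0.834

Raoult's law: Kᵢ = Pᵢˢᵃᵗ/P = Pᵢˢᵃᵗ/55.2.
  K_1 = 221.4/55.2 = 4.01087, K_2 = 112.8/55.2 = 2.04348, K_3 = 30.2/55.2 = 0.54710, K_4 = 29.5/55.2 = 0.53442
Rachford–Rice: g(V/F) = Σ zᵢ(Kᵢ−1)/(1+V/F(Kᵢ−1)) = 0.
g(0) = ΣzᵢKᵢ − 1 = 0.636 and g(1) = 1 − Σzᵢ/Kᵢ = -0.082, so a root lies in (0, 1).
Iterate (Newton) starting at V/F = 0.5:
  V/F = 0.500: g = 0.1682, g' = -0.558 → V/F = 0.801
  V/F = 0.801: g = 0.0157, g' = -0.482 → V/F = 0.834
Converged at V/F = 0.834.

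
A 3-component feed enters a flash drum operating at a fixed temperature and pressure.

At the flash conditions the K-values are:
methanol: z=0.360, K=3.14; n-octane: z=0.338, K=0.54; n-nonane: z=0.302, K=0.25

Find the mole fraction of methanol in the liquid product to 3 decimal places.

x_methanol = 0.220

Newton iteration, β⁰ = 0.49:
  β = 0.490: g = -0.1828, g' = -0.937 → β = 0.295
  β = 0.295: g = 0.0016, g' = -0.996 → β = 0.297
Converged at β = 0.297.
Compositions from xᵢ = zᵢ/(1+β(Kᵢ−1)), yᵢ = Kᵢxᵢ:
  methanol: x = 0.220, y = 0.692
  n-octane: x = 0.391, y = 0.211
  n-nonane: x = 0.388, y = 0.097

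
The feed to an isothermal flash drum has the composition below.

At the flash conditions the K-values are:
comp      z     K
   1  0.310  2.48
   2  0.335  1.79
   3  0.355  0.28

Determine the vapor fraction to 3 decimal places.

Let ψ = V/F and solve Σ zᵢ(Kᵢ−1)/(1+ψ(Kᵢ−1)) = 0.
Feasibility: ΣzᵢKᵢ = 1.468, Σzᵢ/Kᵢ = 1.580 — both > 1, two phases present.
Iterate (Newton) starting at ψ = 0.6:
  ψ = 0.600: g = -0.0274, g' = -0.857 → ψ = 0.568
  ψ = 0.568: g = -0.0005, g' = -0.827 → ψ = 0.567
Converged at ψ = 0.567.

ψ = 0.567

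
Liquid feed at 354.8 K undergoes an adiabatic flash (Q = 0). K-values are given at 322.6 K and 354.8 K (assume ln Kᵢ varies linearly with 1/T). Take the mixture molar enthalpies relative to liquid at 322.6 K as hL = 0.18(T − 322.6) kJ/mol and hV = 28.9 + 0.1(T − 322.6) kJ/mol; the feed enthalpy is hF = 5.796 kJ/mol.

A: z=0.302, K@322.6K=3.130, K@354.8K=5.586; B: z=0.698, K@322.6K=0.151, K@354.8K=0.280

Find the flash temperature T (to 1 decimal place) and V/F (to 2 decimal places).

T = 334.2 K, V/F = 0.13

Adiabatic flash: solve Rachford–Rice at each trial T, then check hF = ψ·hV(T) + (1−ψ)·hL(T).
  T = 322.6 K: K = (3.130, 0.151), RR gives ψ = 0.028, H_out = 0.810 kJ/mol
  T = 354.8 K: K = (5.586, 0.280), RR gives ψ = 0.267, H_out = 12.831 kJ/mol
  T = 338.7 K: K = (4.239, 0.209), RR gives ψ = 0.166, H_out = 7.486 kJ/mol
  T = 330.6 K: K = (3.653, 0.178), RR gives ψ = 0.104, H_out = 4.387 kJ/mol
  T = 334.6 K: K = (3.935, 0.193), RR gives ψ = 0.136, H_out = 5.968 kJ/mol
  T = 332.6 K: K = (3.792, 0.185), RR gives ψ = 0.121, H_out = 5.191 kJ/mol
Linear interpolation between T = 332.6 (H_out = 5.191) and T = 334.6 (H_out = 5.968) on hF = 5.796 gives T ≈ 334.2 K, at which ψ = 0.13.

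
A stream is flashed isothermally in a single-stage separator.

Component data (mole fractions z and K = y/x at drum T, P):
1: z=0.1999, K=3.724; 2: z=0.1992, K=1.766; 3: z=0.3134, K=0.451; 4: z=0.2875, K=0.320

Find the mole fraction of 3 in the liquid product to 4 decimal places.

Newton–Raphson from ψ = 0.5:
  ψ = 0.5000: g = -0.19250, g' = -0.8116 → ψ = 0.2628
  ψ = 0.2628: g = 0.00524, g' = -0.9109 → ψ = 0.2686
Converged at ψ = 0.2686.
Compositions from xᵢ = zᵢ/(1+ψ(Kᵢ−1)), yᵢ = Kᵢxᵢ:
  1: x = 0.1154, y = 0.4299
  2: x = 0.1652, y = 0.2918
  3: x = 0.3676, y = 0.1658
  4: x = 0.3517, y = 0.1126

x_3 = 0.3676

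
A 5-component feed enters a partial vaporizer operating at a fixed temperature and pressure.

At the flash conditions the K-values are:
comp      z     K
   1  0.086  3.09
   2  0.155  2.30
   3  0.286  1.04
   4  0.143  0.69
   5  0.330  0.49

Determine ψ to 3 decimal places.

ψ = 0.347

Rachford–Rice: g(ψ) = Σ zᵢ(Kᵢ−1)/(1+ψ(Kᵢ−1)) = 0.
Feasibility: ΣzᵢKᵢ = 1.180, Σzᵢ/Kᵢ = 1.251 — both > 1, two phases present.
Newton iteration, ψ⁰ = 0.5:
  ψ = 0.500: g = -0.0571, g' = -0.360 → ψ = 0.341
  ψ = 0.341: g = 0.0024, g' = -0.397 → ψ = 0.347
Converged at ψ = 0.347.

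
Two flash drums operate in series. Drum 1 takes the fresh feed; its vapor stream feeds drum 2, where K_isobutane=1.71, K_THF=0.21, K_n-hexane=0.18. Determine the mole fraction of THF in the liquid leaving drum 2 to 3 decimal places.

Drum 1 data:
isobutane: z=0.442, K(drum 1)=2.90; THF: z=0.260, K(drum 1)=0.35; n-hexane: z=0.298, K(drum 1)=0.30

Drum 1:
Rachford–Rice: g(ψ₁) = Σ zᵢ(Kᵢ−1)/(1+ψ₁(Kᵢ−1)) = 0.
Check two-phase: ΣzᵢKᵢ = 1.462 > 1 and Σzᵢ/Kᵢ = 1.889 > 1, so g(0) = 0.462 > 0 and g(1) = -0.889 < 0.
Newton–Raphson from ψ₁ = 0.5:
  ψ₁ = 0.500: g = -0.1406, g' = -1.006 → ψ₁ = 0.360
  ψ₁ = 0.360: g = -0.0011, g' = -1.011 → ψ₁ = 0.359
Converged at ψ₁ = 0.359.
Drum-1 compositions:
  isobutane: x = 0.263, y = 0.762
  THF: x = 0.339, y = 0.119
  n-hexane: x = 0.398, y = 0.119
Drum-2 feed = drum-1 vapor: z₂ = (0.7619, 0.1187, 0.1194).
Drum 2:
Iterate (Newton) starting at ψ₂ = 0.5:
  ψ₂ = 0.500: g = 0.0782, g' = -0.642 → ψ₂ = 0.622
  ψ₂ = 0.622: g = -0.0089, g' = -0.805 → ψ₂ = 0.611
Converged at ψ₂ = 0.611.
  isobutane: x = 0.531, y = 0.909
  THF: x = 0.229, y = 0.048
  n-hexane: x = 0.239, y = 0.043

x_THF (drum 2) = 0.229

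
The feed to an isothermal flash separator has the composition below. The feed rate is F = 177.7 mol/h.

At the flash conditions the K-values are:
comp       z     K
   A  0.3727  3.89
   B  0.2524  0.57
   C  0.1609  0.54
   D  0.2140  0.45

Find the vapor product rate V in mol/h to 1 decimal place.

V = 99.2 mol/h

Material balance + equilibrium reduce to Σ zᵢ(Kᵢ−1)/(1+V/F(Kᵢ−1)) = 0.
Feasibility: ΣzᵢKᵢ = 1.7769, Σzᵢ/Kᵢ = 1.3121 — both > 1, two phases present.
Newton iteration, V/F⁰ = 0.5:
  V/F = 0.5000: g = 0.04381, g' = -0.7770 → V/F = 0.5564
  V/F = 0.5564: g = 0.00128, g' = -0.7342 → V/F = 0.5581
Converged at V/F = 0.5581.
Then V = V/F·F = 0.5581·177.7 = 99.2 mol/h and L = F − V = 78.5 mol/h.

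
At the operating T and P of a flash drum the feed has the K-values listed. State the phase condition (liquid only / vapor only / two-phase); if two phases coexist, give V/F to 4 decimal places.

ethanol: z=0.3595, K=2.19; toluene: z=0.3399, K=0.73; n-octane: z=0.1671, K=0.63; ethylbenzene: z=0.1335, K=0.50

two-phase, V/F = 0.4916

ΣzᵢKᵢ = 1.2075; Σzᵢ/Kᵢ = 1.1620.
Both exceed 1, so a two-phase solution exists.
Rachford–Rice: g(ψ) = Σ zᵢ(Kᵢ−1)/(1+ψ(Kᵢ−1)) = 0.
Newton–Raphson from ψ = 0.5:
  ψ = 0.5000: g = -0.00274, g' = -0.3270 → ψ = 0.4916
Converged at ψ = 0.4916.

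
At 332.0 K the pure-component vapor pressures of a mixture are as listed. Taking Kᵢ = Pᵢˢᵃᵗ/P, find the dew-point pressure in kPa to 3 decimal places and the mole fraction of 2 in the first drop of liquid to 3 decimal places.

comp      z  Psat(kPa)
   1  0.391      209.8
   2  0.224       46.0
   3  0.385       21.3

Pdew = 40.309 kPa, x_2 = 0.196

At the dew point ψ → 1, so Σzᵢ/Kᵢ = 1 with Kᵢ = Pᵢˢᵃᵗ/P ⇒ 1/P = Σzᵢ/Pᵢˢᵃᵗ.
1/P = 0.391/209.8 + 0.224/46.0 + 0.385/21.3 = 0.024808 ⇒ P = 40.309 kPa
xᵢ = zᵢP/Pᵢˢᵃᵗ ⇒ x_2 = 0.224·40.309/46.0 = 0.196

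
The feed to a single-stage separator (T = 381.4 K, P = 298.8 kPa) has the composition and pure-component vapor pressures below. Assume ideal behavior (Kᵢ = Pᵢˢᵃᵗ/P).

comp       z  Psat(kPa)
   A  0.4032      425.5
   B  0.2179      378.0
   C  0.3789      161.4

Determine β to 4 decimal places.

β = 0.3171

Raoult's law: Kᵢ = Pᵢˢᵃᵗ/P = Pᵢˢᵃᵗ/298.8.
  K_A = 425.5/298.8 = 1.424029, K_B = 378.0/298.8 = 1.265060, K_C = 161.4/298.8 = 0.540161
Rachford–Rice: g(β) = Σ zᵢ(Kᵢ−1)/(1+β(Kᵢ−1)) = 0.
Feasibility: ΣzᵢKᵢ = 1.0545, Σzᵢ/Kᵢ = 1.1568 — both > 1, two phases present.
Newton–Raphson from β = 0.5:
  β = 0.5000: g = -0.03419, g' = -0.1964 → β = 0.3259
  β = 0.3259: g = -0.00157, g' = -0.1798 → β = 0.3172
  β = 0.3172: g = -0.00000, g' = -0.1792 → β = 0.3171
Converged at β = 0.3171.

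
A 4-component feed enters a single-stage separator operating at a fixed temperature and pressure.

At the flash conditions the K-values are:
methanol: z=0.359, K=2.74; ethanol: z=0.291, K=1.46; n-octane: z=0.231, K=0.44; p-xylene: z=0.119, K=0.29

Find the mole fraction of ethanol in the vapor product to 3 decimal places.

y_ethanol = 0.321

Let ψ = V/F and solve Σ zᵢ(Kᵢ−1)/(1+ψ(Kᵢ−1)) = 0.
g(0) = ΣzᵢKᵢ − 1 = 0.545 and g(1) = 1 − Σzᵢ/Kᵢ = -0.266, so a root lies in (0, 1).
Newton–Raphson from ψ = 0.65:
  ψ = 0.650: g = 0.0359, g' = -0.662 → ψ = 0.704
  ψ = 0.704: g = -0.0008, g' = -0.692 → ψ = 0.703
Converged at ψ = 0.703.
Compositions from xᵢ = zᵢ/(1+ψ(Kᵢ−1)), yᵢ = Kᵢxᵢ:
  methanol: x = 0.161, y = 0.442
  ethanol: x = 0.220, y = 0.321
  n-octane: x = 0.381, y = 0.168
  p-xylene: x = 0.238, y = 0.069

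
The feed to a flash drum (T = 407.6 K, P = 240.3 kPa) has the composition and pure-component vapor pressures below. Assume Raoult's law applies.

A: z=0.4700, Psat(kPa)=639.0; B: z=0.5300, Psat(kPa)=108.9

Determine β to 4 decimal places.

β = 0.5401

Raoult's law: Kᵢ = Pᵢˢᵃᵗ/P = Pᵢˢᵃᵗ/240.3.
  K_A = 639.0/240.3 = 2.659176, K_B = 108.9/240.3 = 0.453184
Let β = V/F and solve Σ zᵢ(Kᵢ−1)/(1+β(Kᵢ−1)) = 0.
g(0) = ΣzᵢKᵢ − 1 = 0.4900 and g(1) = 1 − Σzᵢ/Kᵢ = -0.3463, so a root lies in (0, 1).
Binary case is linear: z₁(K₁−1)(1+β(K₂−1)) + z₂(K₂−1)(1+β(K₁−1)) = 0
⇒ β = [z₁(K₁−1)+z₂(K₂−1)] / [−(K₁−1)(K₂−1)] = 0.49000/0.90726 = 0.5401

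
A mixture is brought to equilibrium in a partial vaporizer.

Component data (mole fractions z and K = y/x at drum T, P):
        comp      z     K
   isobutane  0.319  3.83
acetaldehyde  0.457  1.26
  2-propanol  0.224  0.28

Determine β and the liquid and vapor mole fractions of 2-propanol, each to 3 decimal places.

Rachford–Rice: g(β) = Σ zᵢ(Kᵢ−1)/(1+β(Kᵢ−1)) = 0.
g(0) = ΣzᵢKᵢ − 1 = 0.860 and g(1) = 1 − Σzᵢ/Kᵢ = -0.246, so a root lies in (0, 1).
Iterate (Newton) starting at β = 0.5:
  β = 0.500: g = 0.2270, g' = -0.746 → β = 0.804
  β = 0.804: g = -0.0094, g' = -0.915 → β = 0.794
Converged at β = 0.794.
Compositions from xᵢ = zᵢ/(1+β(Kᵢ−1)), yᵢ = Kᵢxᵢ:
  isobutane: x = 0.098, y = 0.376
  acetaldehyde: x = 0.379, y = 0.477
  2-propanol: x = 0.523, y = 0.146

β = 0.794, x_2-propanol = 0.523, y_2-propanol = 0.146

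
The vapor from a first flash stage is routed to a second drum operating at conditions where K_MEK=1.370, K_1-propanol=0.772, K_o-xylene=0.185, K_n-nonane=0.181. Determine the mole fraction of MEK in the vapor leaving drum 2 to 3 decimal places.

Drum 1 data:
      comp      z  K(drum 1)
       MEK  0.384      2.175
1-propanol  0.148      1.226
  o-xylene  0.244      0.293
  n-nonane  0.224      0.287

y_MEK (drum 2) = 0.816

Drum 1:
Material balance + equilibrium reduce to Σ zᵢ(Kᵢ−1)/(1+ψ₁(Kᵢ−1)) = 0.
Feasibility: ΣzᵢKᵢ = 1.152, Σzᵢ/Kᵢ = 1.911 — both > 1, two phases present.
Iterate (Newton) starting at ψ₁ = 0.5:
  ψ₁ = 0.500: g = -0.2008, g' = -0.783 → ψ₁ = 0.244
  ψ₁ = 0.244: g = -0.0193, g' = -0.672 → ψ₁ = 0.215
Converged at ψ₁ = 0.215.
Drum-1 compositions:
  MEK: x = 0.307, y = 0.667
  1-propanol: x = 0.141, y = 0.173
  o-xylene: x = 0.288, y = 0.084
  n-nonane: x = 0.265, y = 0.076
Drum-2 feed = drum-1 vapor: z₂ = (0.6667, 0.1730, 0.0843, 0.0759).
Drum 2:
Iterate (Newton) starting at ψ₂ = 0.5:
  ψ₂ = 0.500: g = -0.0576, g' = -0.382 → ψ₂ = 0.349
  ψ₂ = 0.349: g = -0.0075, g' = -0.291 → ψ₂ = 0.323
Converged at ψ₂ = 0.323.
  MEK: x = 0.596, y = 0.816
  1-propanol: x = 0.187, y = 0.144
  o-xylene: x = 0.114, y = 0.021
  n-nonane: x = 0.103, y = 0.019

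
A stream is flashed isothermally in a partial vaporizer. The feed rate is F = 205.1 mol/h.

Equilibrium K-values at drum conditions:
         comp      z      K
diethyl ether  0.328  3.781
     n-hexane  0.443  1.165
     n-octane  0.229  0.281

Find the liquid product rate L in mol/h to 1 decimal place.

Material balance + equilibrium reduce to Σ zᵢ(Kᵢ−1)/(1+ψ(Kᵢ−1)) = 0.
Feasibility: ΣzᵢKᵢ = 1.821, Σzᵢ/Kᵢ = 1.282 — both > 1, two phases present.
Newton–Raphson from ψ = 0.5:
  ψ = 0.500: g = 0.1920, g' = -0.743 → ψ = 0.759
  ψ = 0.759: g = -0.0039, g' = -0.845 → ψ = 0.754
Converged at ψ = 0.754.
Then V = ψ·F = 0.7539·205.1 = 154.6 mol/h and L = F − V = 50.5 mol/h.

L = 50.5 mol/h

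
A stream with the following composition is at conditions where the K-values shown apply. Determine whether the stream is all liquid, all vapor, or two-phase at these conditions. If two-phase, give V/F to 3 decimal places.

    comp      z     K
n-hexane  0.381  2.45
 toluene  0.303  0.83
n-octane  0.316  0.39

two-phase, V/F = 0.474

ΣzᵢKᵢ = 1.308; Σzᵢ/Kᵢ = 1.331.
Both exceed 1, so a two-phase solution exists.
Material balance + equilibrium reduce to Σ zᵢ(Kᵢ−1)/(1+ψ(Kᵢ−1)) = 0.
Newton iteration, ψ⁰ = 0.6:
  ψ = 0.600: g = -0.0660, g' = -0.532 → ψ = 0.476
  ψ = 0.476: g = -0.0009, g' = -0.524 → ψ = 0.474
Converged at ψ = 0.474.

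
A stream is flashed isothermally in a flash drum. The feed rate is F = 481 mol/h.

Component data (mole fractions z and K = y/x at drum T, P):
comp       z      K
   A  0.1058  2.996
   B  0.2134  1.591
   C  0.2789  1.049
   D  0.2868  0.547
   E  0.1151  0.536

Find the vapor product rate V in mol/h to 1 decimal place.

V = 206.1 mol/h

Material balance + equilibrium reduce to Σ zᵢ(Kᵢ−1)/(1+ψ(Kᵢ−1)) = 0.
g(0) = ΣzᵢKᵢ − 1 = 0.1676 and g(1) = 1 − Σzᵢ/Kᵢ = -0.1744, so a root lies in (0, 1).
Newton–Raphson from ψ = 0.34:
  ψ = 0.3400: g = 0.02728, g' = -0.3191 → ψ = 0.4255
  ψ = 0.4255: g = 0.00087, g' = -0.3003 → ψ = 0.4284
Converged at ψ = 0.4284.
Then V = ψ·F = 0.4284·481 = 206.1 mol/h and L = F − V = 274.9 mol/h.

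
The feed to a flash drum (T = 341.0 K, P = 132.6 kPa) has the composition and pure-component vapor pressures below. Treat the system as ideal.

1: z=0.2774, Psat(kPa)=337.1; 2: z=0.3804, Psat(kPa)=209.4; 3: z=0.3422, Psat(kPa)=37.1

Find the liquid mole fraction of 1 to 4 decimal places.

x_1 = 0.1517

Raoult's law: Kᵢ = Pᵢˢᵃᵗ/P = Pᵢˢᵃᵗ/132.6.
  K_1 = 337.1/132.6 = 2.542232, K_2 = 209.4/132.6 = 1.579186, K_3 = 37.1/132.6 = 0.279789
Let ψ = V/F and solve Σ zᵢ(Kᵢ−1)/(1+ψ(Kᵢ−1)) = 0.
Feasibility: ΣzᵢKᵢ = 1.4017, Σzᵢ/Kᵢ = 1.5731 — both > 1, two phases present.
Newton–Raphson from ψ = 0.5:
  ψ = 0.5000: g = 0.02725, g' = -0.7206 → ψ = 0.5378
  ψ = 0.5378: g = -0.00043, g' = -0.7442 → ψ = 0.5372
Converged at ψ = 0.5372.
Compositions from xᵢ = zᵢ/(1+ψ(Kᵢ−1)), yᵢ = Kᵢxᵢ:
  1: x = 0.1517, y = 0.3857
  2: x = 0.2901, y = 0.4582
  3: x = 0.5582, y = 0.1562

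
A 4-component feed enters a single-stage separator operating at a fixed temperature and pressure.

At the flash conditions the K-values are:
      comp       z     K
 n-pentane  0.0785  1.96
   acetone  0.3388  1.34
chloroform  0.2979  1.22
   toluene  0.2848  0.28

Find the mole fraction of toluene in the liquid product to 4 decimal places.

x_toluene = 0.3274

Rachford–Rice: g(V/F) = Σ zᵢ(Kᵢ−1)/(1+V/F(Kᵢ−1)) = 0.
Check two-phase: ΣzᵢKᵢ = 1.0510 > 1 and Σzᵢ/Kᵢ = 1.5542 > 1, so g(0) = 0.0510 > 0 and g(1) = -0.5542 < 0.
Iterate (Newton) starting at V/F = 0.5:
  V/F = 0.5000: g = -0.11198, g' = -0.4338 → V/F = 0.2419
  V/F = 0.2419: g = -0.01846, g' = -0.3106 → V/F = 0.1824
  V/F = 0.1824: g = -0.00045, g' = -0.2961 → V/F = 0.1809
Converged at V/F = 0.1809.
Compositions from xᵢ = zᵢ/(1+V/F(Kᵢ−1)), yᵢ = Kᵢxᵢ:
  n-pentane: x = 0.0669, y = 0.1311
  acetone: x = 0.3192, y = 0.4277
  chloroform: x = 0.2865, y = 0.3495
  toluene: x = 0.3274, y = 0.0917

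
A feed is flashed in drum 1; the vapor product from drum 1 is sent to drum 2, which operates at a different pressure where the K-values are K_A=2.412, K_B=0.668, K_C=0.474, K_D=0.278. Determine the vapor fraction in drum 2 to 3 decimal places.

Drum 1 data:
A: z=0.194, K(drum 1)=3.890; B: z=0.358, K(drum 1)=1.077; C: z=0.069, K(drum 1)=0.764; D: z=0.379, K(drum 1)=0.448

Drum 1:
Material balance + equilibrium reduce to Σ zᵢ(Kᵢ−1)/(1+ψ₁(Kᵢ−1)) = 0.
Check two-phase: ΣzᵢKᵢ = 1.363 > 1 and Σzᵢ/Kᵢ = 1.319 > 1, so g(0) = 0.363 > 0 and g(1) = -0.319 < 0.
Iterate (Newton) starting at ψ₁ = 0.59:
  ψ₁ = 0.590: g = -0.0955, g' = -0.483 → ψ₁ = 0.392
  ψ₁ = 0.392: g = 0.0047, g' = -0.551 → ψ₁ = 0.401
Converged at ψ₁ = 0.401.
Drum-1 compositions:
  A: x = 0.090, y = 0.350
  B: x = 0.347, y = 0.374
  C: x = 0.076, y = 0.058
  D: x = 0.487, y = 0.218
Drum-2 feed = drum-1 vapor: z₂ = (0.3498, 0.3740, 0.0582, 0.2180).
Drum 2:
Rachford–Rice: g(ψ₂) = Σ zᵢ(Kᵢ−1)/(1+ψ₂(Kᵢ−1)) = 0.
g(0) = ΣzᵢKᵢ − 1 = 0.182 and g(1) = 1 − Σzᵢ/Kᵢ = -0.612, so a root lies in (0, 1).
Newton–Raphson from ψ₂ = 0.5:
  ψ₂ = 0.500: g = -0.1473, g' = -0.607 → ψ₂ = 0.257
  ψ₂ = 0.257: g = -0.0022, g' = -0.617 → ψ₂ = 0.254
Converged at ψ₂ = 0.254.
  A: x = 0.258, y = 0.621
  B: x = 0.408, y = 0.273
  C: x = 0.067, y = 0.032
  D: x = 0.267, y = 0.074

V/F (drum 2) = 0.254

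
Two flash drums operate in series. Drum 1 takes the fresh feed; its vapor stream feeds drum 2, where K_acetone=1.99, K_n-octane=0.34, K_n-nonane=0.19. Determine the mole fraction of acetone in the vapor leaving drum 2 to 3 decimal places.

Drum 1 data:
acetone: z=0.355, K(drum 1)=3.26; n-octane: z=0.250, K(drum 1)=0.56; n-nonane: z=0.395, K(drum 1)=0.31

y_acetone (drum 2) = 0.851

Drum 1:
Let ψ₁ = V/F and solve Σ zᵢ(Kᵢ−1)/(1+ψ₁(Kᵢ−1)) = 0.
Check two-phase: ΣzᵢKᵢ = 1.420 > 1 and Σzᵢ/Kᵢ = 1.830 > 1, so g(0) = 0.420 > 0 and g(1) = -0.830 < 0.
Newton iteration, ψ₁⁰ = 0.52:
  ψ₁ = 0.520: g = -0.1989, g' = -0.922 → ψ₁ = 0.304
  ψ₁ = 0.304: g = 0.0034, g' = -1.002 → ψ₁ = 0.308
Converged at ψ₁ = 0.308.
Drum-1 compositions:
  acetone: x = 0.209, y = 0.683
  n-octane: x = 0.289, y = 0.162
  n-nonane: x = 0.501, y = 0.155
Drum-2 feed = drum-1 vapor: z₂ = (0.6826, 0.1619, 0.1555).
Drum 2:
Rachford–Rice: g(ψ₂) = Σ zᵢ(Kᵢ−1)/(1+ψ₂(Kᵢ−1)) = 0.
Feasibility: ΣzᵢKᵢ = 1.443, Σzᵢ/Kᵢ = 1.637 — both > 1, two phases present.
Newton–Raphson from ψ₂ = 0.36:
  ψ₂ = 0.360: g = 0.1803, g' = -0.688 → ψ₂ = 0.622
  ψ₂ = 0.622: g = -0.0168, g' = -0.874 → ψ₂ = 0.603
  ψ₂ = 0.603: g = -0.0003, g' = -0.846 → ψ₂ = 0.602
Converged at ψ₂ = 0.602.
  acetone: x = 0.428, y = 0.851
  n-octane: x = 0.269, y = 0.091
  n-nonane: x = 0.304, y = 0.058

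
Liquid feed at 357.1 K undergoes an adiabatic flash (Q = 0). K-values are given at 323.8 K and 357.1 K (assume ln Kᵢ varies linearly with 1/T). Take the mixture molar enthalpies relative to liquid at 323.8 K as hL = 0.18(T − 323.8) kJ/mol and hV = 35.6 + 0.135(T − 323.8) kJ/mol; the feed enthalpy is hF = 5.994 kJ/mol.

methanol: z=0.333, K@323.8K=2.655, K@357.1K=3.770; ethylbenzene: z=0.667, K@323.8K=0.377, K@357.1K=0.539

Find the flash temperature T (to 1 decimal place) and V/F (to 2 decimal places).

T = 326.1 K, V/F = 0.16

Adiabatic flash: solve Rachford–Rice at each trial T, then check hF = ψ·hV(T) + (1−ψ)·hL(T).
  T = 323.8 K: K = (2.655, 0.377), RR gives ψ = 0.131, H_out = 4.681 kJ/mol
  T = 357.1 K: K = (3.770, 0.539), RR gives ψ = 0.482, H_out = 22.416 kJ/mol
  T = 340.5 K: K = (3.193, 0.455), RR gives ψ = 0.307, H_out = 13.697 kJ/mol
  T = 332.1 K: K = (2.917, 0.415), RR gives ψ = 0.221, H_out = 9.284 kJ/mol
  T = 328.0 K: K = (2.786, 0.396), RR gives ψ = 0.178, H_out = 7.053 kJ/mol
  T = 325.9 K: K = (2.720, 0.386), RR gives ψ = 0.155, H_out = 5.880 kJ/mol
Linear interpolation between T = 325.9 (H_out = 5.880) and T = 328.0 (H_out = 7.053) on hF = 5.994 gives T ≈ 326.1 K, at which ψ = 0.16.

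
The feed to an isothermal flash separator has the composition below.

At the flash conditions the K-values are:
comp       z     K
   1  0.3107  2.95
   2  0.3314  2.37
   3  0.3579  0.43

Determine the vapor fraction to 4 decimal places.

ψ = 0.9056

Let ψ = V/F and solve Σ zᵢ(Kᵢ−1)/(1+ψ(Kᵢ−1)) = 0.
Check two-phase: ΣzᵢKᵢ = 1.8559 > 1 and Σzᵢ/Kᵢ = 1.0775 > 1, so g(0) = 0.8559 > 0 and g(1) = -0.0775 < 0.
Iterate (Newton) starting at ψ = 0.5:
  ψ = 0.5000: g = 0.29090, g' = -0.7494 → ψ = 0.8882
  ψ = 0.8882: g = 0.01341, g' = -0.7619 → ψ = 0.9058
  ψ = 0.9058: g = -0.00012, g' = -0.7752 → ψ = 0.9056
Converged at ψ = 0.9056.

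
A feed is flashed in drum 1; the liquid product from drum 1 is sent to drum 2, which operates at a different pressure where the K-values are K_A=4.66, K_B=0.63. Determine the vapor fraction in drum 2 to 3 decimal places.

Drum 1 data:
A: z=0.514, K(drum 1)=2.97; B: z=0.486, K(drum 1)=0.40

V/F (drum 2) = 0.422

Drum 1:
Iterate (Newton) starting at ψ₁ = 0.5:
  ψ₁ = 0.500: g = 0.0935, g' = -0.863 → ψ₁ = 0.608
  ψ₁ = 0.608: g = 0.0014, g' = -0.847 → ψ₁ = 0.610
Converged at ψ₁ = 0.610.
Drum-1 compositions:
  A: x = 0.233, y = 0.693
  B: x = 0.767, y = 0.307
Drum-2 feed = drum-1 liquid: z₂ = (0.2335, 0.7665).
Drum 2:
Let ψ₂ = V/F and solve Σ zᵢ(Kᵢ−1)/(1+ψ₂(Kᵢ−1)) = 0.
Feasibility: ΣzᵢKᵢ = 1.571, Σzᵢ/Kᵢ = 1.267 — both > 1, two phases present.
Binary case is linear: z₁(K₁−1)(1+ψ₂(K₂−1)) + z₂(K₂−1)(1+ψ₂(K₁−1)) = 0
⇒ ψ₂ = [z₁(K₁−1)+z₂(K₂−1)] / [−(K₁−1)(K₂−1)] = 0.5709/1.3542 = 0.422
  A: x = 0.092, y = 0.428
  B: x = 0.908, y = 0.572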